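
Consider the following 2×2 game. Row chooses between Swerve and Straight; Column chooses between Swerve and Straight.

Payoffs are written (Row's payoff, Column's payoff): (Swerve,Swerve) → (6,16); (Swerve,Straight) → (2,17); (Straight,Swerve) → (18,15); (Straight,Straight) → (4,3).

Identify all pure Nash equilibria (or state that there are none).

(Straight, Swerve)

(Swerve, Swerve): Row prefers Straight (18 > 6); Column prefers Straight (17 > 16) — not an equilibrium.
(Swerve, Straight): Row prefers Straight (4 > 2) — not an equilibrium.
(Straight, Swerve): Row gets 18 ≥ 6 from Swerve, and Column gets 15 ≥ 3 from Straight — Nash equilibrium.
(Straight, Straight): Column prefers Swerve (15 > 3) — not an equilibrium.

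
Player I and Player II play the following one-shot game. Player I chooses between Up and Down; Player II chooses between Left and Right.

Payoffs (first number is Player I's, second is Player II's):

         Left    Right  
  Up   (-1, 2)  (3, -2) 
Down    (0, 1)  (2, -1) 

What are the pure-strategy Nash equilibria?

(Down, Left)

(Up, Left): Player I prefers Down (0 > -1) — not an equilibrium.
(Up, Right): Player II prefers Left (2 > -2) — not an equilibrium.
(Down, Left): Player I gets 0 ≥ -1 from Up, and Player II gets 1 ≥ -1 from Right — Nash equilibrium.
(Down, Right): Player I prefers Up (3 > 2); Player II prefers Left (1 > -1) — not an equilibrium.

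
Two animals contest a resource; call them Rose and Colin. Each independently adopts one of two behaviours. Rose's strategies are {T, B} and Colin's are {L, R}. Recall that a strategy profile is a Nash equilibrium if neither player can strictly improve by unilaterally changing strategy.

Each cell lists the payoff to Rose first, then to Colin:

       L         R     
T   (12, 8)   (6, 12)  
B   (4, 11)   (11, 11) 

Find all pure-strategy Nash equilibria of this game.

(B, R)

(T, L): Colin prefers R (12 > 8) — not an equilibrium.
(T, R): Rose prefers B (11 > 6) — not an equilibrium.
(B, L): Rose prefers T (12 > 4) — not an equilibrium.
(B, R): Rose gets 11 ≥ 6 from T, and Colin gets 11 ≥ 11 from L — Nash equilibrium.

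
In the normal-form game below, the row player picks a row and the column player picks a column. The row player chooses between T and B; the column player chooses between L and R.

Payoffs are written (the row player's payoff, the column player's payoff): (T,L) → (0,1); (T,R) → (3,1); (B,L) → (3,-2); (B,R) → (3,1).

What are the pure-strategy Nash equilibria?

(T, R) and (B, R)

(T, L): the row player prefers B (3 > 0) — not an equilibrium.
(T, R): the row player gets 3 ≥ 3 from B, and the column player gets 1 ≥ 1 from L — Nash equilibrium.
(B, L): the column player prefers R (1 > -2) — not an equilibrium.
(B, R): the row player gets 3 ≥ 3 from T, and the column player gets 1 ≥ -2 from L — Nash equilibrium.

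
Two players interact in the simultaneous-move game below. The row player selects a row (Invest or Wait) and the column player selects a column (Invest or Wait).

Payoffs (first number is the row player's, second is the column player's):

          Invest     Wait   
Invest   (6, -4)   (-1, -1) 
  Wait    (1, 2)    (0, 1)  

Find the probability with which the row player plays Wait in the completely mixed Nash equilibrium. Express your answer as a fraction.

Let r be the probability that the row player plays Invest. In a completely mixed equilibrium, the column player must be indifferent between Invest and Wait.
The column player's expected payoff from Invest is −4r + 2(1−r); from Wait it is −r + (1−r).
Setting these equal: −6r + 2 = −2r + 1, so r = 1/4.
Therefore the row player plays Wait with probability 1 − 1/4 = 3/4.

3/4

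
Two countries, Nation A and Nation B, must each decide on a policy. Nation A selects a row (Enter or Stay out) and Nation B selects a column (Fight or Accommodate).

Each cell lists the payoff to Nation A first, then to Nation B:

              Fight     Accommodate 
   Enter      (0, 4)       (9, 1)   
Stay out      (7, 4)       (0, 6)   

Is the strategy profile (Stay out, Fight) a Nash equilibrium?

At (Stay out, Fight), Nation A earns 7; switching to Enter would give 0, so Nation A has no profitable deviation.
Nation B earns 4; switching to Accommodate would give 6, so Nation B would deviate.
Since at least one player can profitably deviate, this is not a Nash equilibrium.

No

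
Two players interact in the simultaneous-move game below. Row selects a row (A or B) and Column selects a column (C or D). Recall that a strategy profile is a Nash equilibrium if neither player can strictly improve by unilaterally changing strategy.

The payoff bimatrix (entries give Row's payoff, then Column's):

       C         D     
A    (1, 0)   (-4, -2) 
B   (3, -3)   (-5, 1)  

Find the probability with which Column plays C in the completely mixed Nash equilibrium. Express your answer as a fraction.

Let q be the probability that Column plays C. In a completely mixed equilibrium, Row must be indifferent between A and B.
Row's expected payoff from A is q − 4(1−q); from B it is 3q − 5(1−q).
Setting these equal: 5q − 4 = 8q − 5, so q = 1/3.

1/3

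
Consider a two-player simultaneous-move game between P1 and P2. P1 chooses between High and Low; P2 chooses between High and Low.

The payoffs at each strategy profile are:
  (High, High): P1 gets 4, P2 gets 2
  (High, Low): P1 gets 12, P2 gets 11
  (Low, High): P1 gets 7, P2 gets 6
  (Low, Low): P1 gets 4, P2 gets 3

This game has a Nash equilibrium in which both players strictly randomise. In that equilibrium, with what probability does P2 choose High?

8/11

Let q be the probability that P2 plays High. In a completely mixed equilibrium, P1 must be indifferent between High and Low.
P1's expected payoff from High is 4q + 12(1−q); from Low it is 7q + 4(1−q).
Setting these equal: −8q + 12 = 3q + 4, so q = 8/11.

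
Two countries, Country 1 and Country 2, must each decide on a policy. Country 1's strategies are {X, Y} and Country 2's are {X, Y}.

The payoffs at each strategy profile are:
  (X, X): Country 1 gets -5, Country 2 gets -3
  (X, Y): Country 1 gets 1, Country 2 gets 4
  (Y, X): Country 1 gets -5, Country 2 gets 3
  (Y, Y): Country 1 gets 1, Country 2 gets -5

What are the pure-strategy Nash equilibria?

(X, Y) and (Y, X)

(X, X): Country 2 prefers Y (4 > -3) — not an equilibrium.
(X, Y): Country 1 gets 1 ≥ 1 from Y, and Country 2 gets 4 ≥ -3 from X — Nash equilibrium.
(Y, X): Country 1 gets -5 ≥ -5 from X, and Country 2 gets 3 ≥ -5 from Y — Nash equilibrium.
(Y, Y): Country 2 prefers X (3 > -5) — not an equilibrium.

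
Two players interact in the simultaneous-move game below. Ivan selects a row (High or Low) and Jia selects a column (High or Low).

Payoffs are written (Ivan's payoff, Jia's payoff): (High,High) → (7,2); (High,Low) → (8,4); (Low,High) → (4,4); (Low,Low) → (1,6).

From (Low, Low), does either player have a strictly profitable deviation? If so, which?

Ivan

Ivan at (Low, Low) earns 1; deviating to High yields 8 — a strict improvement.
Jia earns 6; deviating to High yields 4 — not better.
Only Ivan has a strictly profitable deviation.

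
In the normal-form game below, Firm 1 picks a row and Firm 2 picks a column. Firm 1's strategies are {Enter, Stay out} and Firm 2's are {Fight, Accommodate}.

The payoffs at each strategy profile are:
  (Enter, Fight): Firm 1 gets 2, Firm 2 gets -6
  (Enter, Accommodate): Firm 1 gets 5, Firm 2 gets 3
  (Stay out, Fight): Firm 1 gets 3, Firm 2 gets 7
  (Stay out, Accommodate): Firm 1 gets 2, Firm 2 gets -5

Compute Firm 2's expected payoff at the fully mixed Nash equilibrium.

First find p, the probability Firm 1 plays Enter, from Firm 2's indifference between Fight and Accommodate: −6p + 7(1−p) = 3p − 5(1−p), giving p = 4/7.
Since Firm 2 is indifferent in equilibrium, Firm 2's expected payoff equals the payoff from either column against (4/7, 3/7). Using Fight: −6(4/7) + 7(3/7) = -3/7.

-3/7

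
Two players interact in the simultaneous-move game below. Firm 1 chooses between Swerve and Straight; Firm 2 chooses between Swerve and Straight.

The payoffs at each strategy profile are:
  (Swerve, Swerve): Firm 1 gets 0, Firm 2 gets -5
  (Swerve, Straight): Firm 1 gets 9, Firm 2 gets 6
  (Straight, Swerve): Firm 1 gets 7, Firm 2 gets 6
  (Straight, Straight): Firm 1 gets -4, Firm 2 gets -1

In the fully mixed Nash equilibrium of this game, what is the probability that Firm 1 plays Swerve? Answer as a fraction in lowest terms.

7/18

Let r be the probability that Firm 1 plays Swerve. In a completely mixed equilibrium, Firm 2 must be indifferent between Swerve and Straight.
Firm 2's expected payoff from Swerve is −5r + 6(1−r); from Straight it is 6r − (1−r).
Setting these equal: −11r + 6 = 7r − 1, so r = 7/18.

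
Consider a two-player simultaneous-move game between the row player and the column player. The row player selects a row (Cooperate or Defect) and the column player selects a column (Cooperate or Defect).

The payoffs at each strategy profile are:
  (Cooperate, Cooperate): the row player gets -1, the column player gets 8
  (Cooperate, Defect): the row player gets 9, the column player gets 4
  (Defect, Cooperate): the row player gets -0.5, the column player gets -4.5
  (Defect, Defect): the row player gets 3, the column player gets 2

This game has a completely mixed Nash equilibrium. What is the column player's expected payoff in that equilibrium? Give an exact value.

First find x, the probability the row player plays Cooperate, from the column player's indifference between Cooperate and Defect: 8x − 4.5(1−x) = 4x + 2(1−x), giving x = 13/21.
Since the column player is indifferent in equilibrium, the column player's expected payoff equals the payoff from either column against (13/21, 8/21). Using Cooperate: 8(13/21) − 4.5(8/21) = 68/21.

68/21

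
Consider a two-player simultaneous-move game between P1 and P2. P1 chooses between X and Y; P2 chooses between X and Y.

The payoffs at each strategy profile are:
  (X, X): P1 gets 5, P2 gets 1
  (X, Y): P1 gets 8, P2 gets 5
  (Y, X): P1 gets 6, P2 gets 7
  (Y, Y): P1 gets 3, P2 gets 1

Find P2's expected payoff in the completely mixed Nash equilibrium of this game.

First find x, the probability P1 plays X, from P2's indifference between X and Y: x + 7(1−x) = 5x + (1−x), giving x = 3/5.
Since P2 is indifferent in equilibrium, P2's expected payoff equals the payoff from either column against (3/5, 2/5). Using X: (3/5) + 7(2/5) = 17/5.

17/5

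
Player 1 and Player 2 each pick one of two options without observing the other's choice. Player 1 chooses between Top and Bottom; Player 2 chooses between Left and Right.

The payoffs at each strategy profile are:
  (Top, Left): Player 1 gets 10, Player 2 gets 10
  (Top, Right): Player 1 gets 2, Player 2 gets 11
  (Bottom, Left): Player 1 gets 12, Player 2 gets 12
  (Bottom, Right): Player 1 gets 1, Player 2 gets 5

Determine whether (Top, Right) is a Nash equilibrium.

At (Top, Right), Player 1 earns 2; switching to Bottom would give 1, so Player 1 has no profitable deviation.
Player 2 earns 11; switching to Left would give 10, so Player 2 has no profitable deviation.
Neither player can gain by a unilateral deviation, so this profile is a Nash equilibrium.

Yes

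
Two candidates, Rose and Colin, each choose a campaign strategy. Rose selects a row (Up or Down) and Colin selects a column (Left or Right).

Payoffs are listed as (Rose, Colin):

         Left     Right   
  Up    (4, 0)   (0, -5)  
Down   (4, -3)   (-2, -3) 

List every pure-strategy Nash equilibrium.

(Up, Left): Rose gets 4 ≥ 4 from Down, and Colin gets 0 ≥ -5 from Right — Nash equilibrium.
(Up, Right): Colin prefers Left (0 > -5) — not an equilibrium.
(Down, Left): Rose gets 4 ≥ 4 from Up, and Colin gets -3 ≥ -3 from Right — Nash equilibrium.
(Down, Right): Rose prefers Up (0 > -2) — not an equilibrium.

(Up, Left) and (Down, Left)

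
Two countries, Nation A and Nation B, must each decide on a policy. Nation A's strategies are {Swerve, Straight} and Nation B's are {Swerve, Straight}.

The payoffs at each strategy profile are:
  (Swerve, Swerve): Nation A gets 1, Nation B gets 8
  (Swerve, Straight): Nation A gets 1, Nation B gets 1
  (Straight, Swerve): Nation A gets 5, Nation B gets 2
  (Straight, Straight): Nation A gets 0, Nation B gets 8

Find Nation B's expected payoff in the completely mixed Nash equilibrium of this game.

62/13

First find x, the probability Nation A plays Swerve, from Nation B's indifference between Swerve and Straight: 8x + 2(1−x) = x + 8(1−x), giving x = 6/13.
Since Nation B is indifferent in equilibrium, Nation B's expected payoff equals the payoff from either column against (6/13, 7/13). Using Swerve: 8(6/13) + 2(7/13) = 62/13.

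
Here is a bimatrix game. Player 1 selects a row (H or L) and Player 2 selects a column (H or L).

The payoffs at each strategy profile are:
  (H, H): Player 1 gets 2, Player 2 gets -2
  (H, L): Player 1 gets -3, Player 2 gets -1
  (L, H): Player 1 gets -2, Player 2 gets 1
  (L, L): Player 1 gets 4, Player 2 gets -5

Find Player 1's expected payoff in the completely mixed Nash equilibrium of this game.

First find q, the probability Player 2 plays H, from Player 1's indifference between H and L: 2q − 3(1−q) = −2q + 4(1−q), giving q = 7/11.
Since Player 1 is indifferent in equilibrium, Player 1's expected payoff equals the payoff from either row against (7/11, 4/11). Using H: 2(7/11) − 3(4/11) = 2/11.

2/11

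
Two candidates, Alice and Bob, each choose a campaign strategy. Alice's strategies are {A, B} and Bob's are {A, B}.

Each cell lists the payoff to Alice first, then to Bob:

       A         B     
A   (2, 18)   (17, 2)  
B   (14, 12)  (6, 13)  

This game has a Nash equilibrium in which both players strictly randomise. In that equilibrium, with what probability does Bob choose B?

12/23

Let q be the probability that Bob plays A. In a completely mixed equilibrium, Alice must be indifferent between A and B.
Alice's expected payoff from A is 2q + 17(1−q); from B it is 14q + 6(1−q).
Setting these equal: −15q + 17 = 8q + 6, so q = 11/23.
Therefore Bob plays B with probability 1 − 11/23 = 12/23.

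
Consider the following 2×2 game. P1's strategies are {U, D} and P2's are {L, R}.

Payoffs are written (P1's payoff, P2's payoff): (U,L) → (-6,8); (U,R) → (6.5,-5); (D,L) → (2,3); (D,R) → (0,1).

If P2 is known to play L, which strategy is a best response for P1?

D

Against L, P1 earns -6 from U and 2 from D.
So D is the best response.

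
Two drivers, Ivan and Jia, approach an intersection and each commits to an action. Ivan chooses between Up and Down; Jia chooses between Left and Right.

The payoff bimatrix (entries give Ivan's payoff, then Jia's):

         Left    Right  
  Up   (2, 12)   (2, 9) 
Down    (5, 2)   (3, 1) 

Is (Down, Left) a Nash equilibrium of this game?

Yes

At (Down, Left), Ivan earns 5; switching to Up would give 2, so Ivan has no profitable deviation.
Jia earns 2; switching to Right would give 1, so Jia has no profitable deviation.
Neither player can gain by a unilateral deviation, so this profile is a Nash equilibrium.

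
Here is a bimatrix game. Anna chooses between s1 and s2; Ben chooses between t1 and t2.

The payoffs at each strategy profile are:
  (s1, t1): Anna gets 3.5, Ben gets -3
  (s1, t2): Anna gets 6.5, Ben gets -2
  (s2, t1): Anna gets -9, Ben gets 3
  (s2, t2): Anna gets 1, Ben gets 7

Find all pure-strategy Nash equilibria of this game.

(s1, t1): Ben prefers t2 (-2 > -3) — not an equilibrium.
(s1, t2): Anna gets 6.5 ≥ 1 from s2, and Ben gets -2 ≥ -3 from t1 — Nash equilibrium.
(s2, t1): Anna prefers s1 (3.5 > -9); Ben prefers t2 (7 > 3) — not an equilibrium.
(s2, t2): Anna prefers s1 (6.5 > 1) — not an equilibrium.

(s1, t2)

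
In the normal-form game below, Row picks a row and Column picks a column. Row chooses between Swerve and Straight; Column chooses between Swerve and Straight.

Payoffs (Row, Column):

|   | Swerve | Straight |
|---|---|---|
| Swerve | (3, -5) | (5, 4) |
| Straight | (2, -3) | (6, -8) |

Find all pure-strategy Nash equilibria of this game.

none

(Swerve, Swerve): Column prefers Straight (4 > -5) — not an equilibrium.
(Swerve, Straight): Row prefers Straight (6 > 5) — not an equilibrium.
(Straight, Swerve): Row prefers Swerve (3 > 2) — not an equilibrium.
(Straight, Straight): Column prefers Swerve (-3 > -8) — not an equilibrium.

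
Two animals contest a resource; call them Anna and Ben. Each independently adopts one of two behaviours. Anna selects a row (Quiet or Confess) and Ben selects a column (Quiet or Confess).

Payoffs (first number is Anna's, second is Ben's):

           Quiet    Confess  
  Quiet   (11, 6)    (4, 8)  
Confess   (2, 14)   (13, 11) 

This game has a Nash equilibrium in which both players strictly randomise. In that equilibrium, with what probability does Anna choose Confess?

Let r be the probability that Anna plays Quiet. In a completely mixed equilibrium, Ben must be indifferent between Quiet and Confess.
Ben's expected payoff from Quiet is 6r + 14(1−r); from Confess it is 8r + 11(1−r).
Setting these equal: −8r + 14 = −3r + 11, so r = 3/5.
Therefore Anna plays Confess with probability 1 − 3/5 = 2/5.

2/5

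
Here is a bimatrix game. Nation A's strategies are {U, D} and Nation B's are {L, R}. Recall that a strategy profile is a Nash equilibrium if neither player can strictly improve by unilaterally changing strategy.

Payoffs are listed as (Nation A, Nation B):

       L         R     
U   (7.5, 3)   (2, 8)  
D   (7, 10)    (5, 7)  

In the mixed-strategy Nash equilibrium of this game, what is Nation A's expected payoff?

47/7

First find q, the probability Nation B plays L, from Nation A's indifference between U and D: 7.5q + 2(1−q) = 7q + 5(1−q), giving q = 6/7.
Since Nation A is indifferent in equilibrium, Nation A's expected payoff equals the payoff from either row against (6/7, 1/7). Using U: 7.5(6/7) + 2(1/7) = 47/7.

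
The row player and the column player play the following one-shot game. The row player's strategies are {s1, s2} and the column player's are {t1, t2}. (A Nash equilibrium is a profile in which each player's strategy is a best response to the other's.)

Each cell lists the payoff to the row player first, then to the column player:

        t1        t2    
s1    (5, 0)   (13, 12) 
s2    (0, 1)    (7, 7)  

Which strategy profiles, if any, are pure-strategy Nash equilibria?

(s1, t2)

(s1, t1): the column player prefers t2 (12 > 0) — not an equilibrium.
(s1, t2): the row player gets 13 ≥ 7 from s2, and the column player gets 12 ≥ 0 from t1 — Nash equilibrium.
(s2, t1): the row player prefers s1 (5 > 0); the column player prefers t2 (7 > 1) — not an equilibrium.
(s2, t2): the row player prefers s1 (13 > 7) — not an equilibrium.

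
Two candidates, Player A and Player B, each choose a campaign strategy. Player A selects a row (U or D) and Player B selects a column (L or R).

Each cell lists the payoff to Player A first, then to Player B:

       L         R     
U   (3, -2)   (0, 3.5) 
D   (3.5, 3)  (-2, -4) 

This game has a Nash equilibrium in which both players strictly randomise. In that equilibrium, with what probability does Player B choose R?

1/5

Let y be the probability that Player B plays L. In a completely mixed equilibrium, Player A must be indifferent between U and D.
Player A's expected payoff from U is 3y; from D it is 3.5y − 2(1−y).
Setting these equal: 3y = 5.5y − 2, so y = 4/5.
Therefore Player B plays R with probability 1 − 4/5 = 1/5.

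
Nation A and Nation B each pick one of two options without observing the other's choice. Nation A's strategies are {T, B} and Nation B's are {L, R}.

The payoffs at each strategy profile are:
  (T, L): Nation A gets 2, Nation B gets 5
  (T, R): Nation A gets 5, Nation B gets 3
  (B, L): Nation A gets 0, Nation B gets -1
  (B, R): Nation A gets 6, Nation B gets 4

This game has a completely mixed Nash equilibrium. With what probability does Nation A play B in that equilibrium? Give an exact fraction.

Let r be the probability that Nation A plays T. In a completely mixed equilibrium, Nation B must be indifferent between L and R.
Nation B's expected payoff from L is 5r − (1−r); from R it is 3r + 4(1−r).
Setting these equal: 6r − 1 = −r + 4, so r = 5/7.
Therefore Nation A plays B with probability 1 − 5/7 = 2/7.

2/7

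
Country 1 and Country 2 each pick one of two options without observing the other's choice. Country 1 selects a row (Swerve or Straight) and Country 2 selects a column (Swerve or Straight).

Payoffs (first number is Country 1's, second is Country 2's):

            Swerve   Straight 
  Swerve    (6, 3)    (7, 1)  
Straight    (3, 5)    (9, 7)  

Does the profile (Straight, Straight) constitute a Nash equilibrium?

Yes

At (Straight, Straight), Country 1 earns 9; switching to Swerve would give 7, so Country 1 has no profitable deviation.
Country 2 earns 7; switching to Swerve would give 5, so Country 2 has no profitable deviation.
Neither player can gain by a unilateral deviation, so this profile is a Nash equilibrium.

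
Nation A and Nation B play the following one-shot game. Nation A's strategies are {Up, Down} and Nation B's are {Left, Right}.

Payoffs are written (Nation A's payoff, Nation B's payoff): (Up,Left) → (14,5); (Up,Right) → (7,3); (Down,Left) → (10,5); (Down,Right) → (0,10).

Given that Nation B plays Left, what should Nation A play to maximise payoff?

Against Left, Nation A earns 14 from Up and 10 from Down.
So Up is the best response.

Up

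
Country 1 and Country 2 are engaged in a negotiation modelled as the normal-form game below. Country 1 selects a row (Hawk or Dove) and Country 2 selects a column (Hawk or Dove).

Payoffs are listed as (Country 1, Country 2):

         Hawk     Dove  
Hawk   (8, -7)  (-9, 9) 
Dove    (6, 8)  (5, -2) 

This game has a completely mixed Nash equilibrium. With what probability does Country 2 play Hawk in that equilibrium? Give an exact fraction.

Let y be the probability that Country 2 plays Hawk. In a completely mixed equilibrium, Country 1 must be indifferent between Hawk and Dove.
Country 1's expected payoff from Hawk is 8y − 9(1−y); from Dove it is 6y + 5(1−y).
Setting these equal: 17y − 9 = y + 5, so y = 7/8.

7/8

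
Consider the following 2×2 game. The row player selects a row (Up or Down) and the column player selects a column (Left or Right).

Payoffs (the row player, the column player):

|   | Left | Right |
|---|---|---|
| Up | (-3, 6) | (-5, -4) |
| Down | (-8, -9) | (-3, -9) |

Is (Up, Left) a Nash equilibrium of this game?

At (Up, Left), the row player earns -3; switching to Down would give -8, so the row player has no profitable deviation.
The column player earns 6; switching to Right would give -4, so the column player has no profitable deviation.
Neither player can gain by a unilateral deviation, so this profile is a Nash equilibrium.

Yes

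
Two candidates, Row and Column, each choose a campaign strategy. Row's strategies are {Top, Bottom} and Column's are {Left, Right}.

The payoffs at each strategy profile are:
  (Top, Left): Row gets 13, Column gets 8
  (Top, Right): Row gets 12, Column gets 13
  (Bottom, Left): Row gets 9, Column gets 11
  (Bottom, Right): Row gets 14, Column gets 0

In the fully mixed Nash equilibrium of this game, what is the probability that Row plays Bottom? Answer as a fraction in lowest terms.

Let r be the probability that Row plays Top. In a completely mixed equilibrium, Column must be indifferent between Left and Right.
Column's expected payoff from Left is 8r + 11(1−r); from Right it is 13r.
Setting these equal: −3r + 11 = 13r, so r = 11/16.
Therefore Row plays Bottom with probability 1 − 11/16 = 5/16.

5/16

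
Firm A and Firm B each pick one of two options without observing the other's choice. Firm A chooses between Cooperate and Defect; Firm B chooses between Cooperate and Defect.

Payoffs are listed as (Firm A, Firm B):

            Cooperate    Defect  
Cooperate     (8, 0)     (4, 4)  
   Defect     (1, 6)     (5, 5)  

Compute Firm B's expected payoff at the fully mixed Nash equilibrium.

24/5

First find p, the probability Firm A plays Cooperate, from Firm B's indifference between Cooperate and Defect: 6(1−p) = 4p + 5(1−p), giving p = 1/5.
Since Firm B is indifferent in equilibrium, Firm B's expected payoff equals the payoff from either column against (1/5, 4/5). Using Cooperate: 6(4/5) = 24/5.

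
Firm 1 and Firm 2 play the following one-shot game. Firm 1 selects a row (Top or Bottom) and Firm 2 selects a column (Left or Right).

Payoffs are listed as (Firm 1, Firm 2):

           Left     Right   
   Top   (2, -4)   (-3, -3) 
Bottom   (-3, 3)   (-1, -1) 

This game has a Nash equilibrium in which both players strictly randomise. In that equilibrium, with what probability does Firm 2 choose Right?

5/7

Let c be the probability that Firm 2 plays Left. In a completely mixed equilibrium, Firm 1 must be indifferent between Top and Bottom.
Firm 1's expected payoff from Top is 2c − 3(1−c); from Bottom it is −3c − (1−c).
Setting these equal: 5c − 3 = −2c − 1, so c = 2/7.
Therefore Firm 2 plays Right with probability 1 − 2/7 = 5/7.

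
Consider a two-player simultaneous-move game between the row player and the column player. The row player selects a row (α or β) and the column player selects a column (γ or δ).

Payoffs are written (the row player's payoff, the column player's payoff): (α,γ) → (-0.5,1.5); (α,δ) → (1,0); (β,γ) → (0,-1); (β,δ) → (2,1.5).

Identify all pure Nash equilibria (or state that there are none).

(β, δ)

(α, γ): the row player prefers β (0 > -0.5) — not an equilibrium.
(α, δ): the row player prefers β (2 > 1); the column player prefers γ (1.5 > 0) — not an equilibrium.
(β, γ): the column player prefers δ (1.5 > -1) — not an equilibrium.
(β, δ): the row player gets 2 ≥ 1 from α, and the column player gets 1.5 ≥ -1 from γ — Nash equilibrium.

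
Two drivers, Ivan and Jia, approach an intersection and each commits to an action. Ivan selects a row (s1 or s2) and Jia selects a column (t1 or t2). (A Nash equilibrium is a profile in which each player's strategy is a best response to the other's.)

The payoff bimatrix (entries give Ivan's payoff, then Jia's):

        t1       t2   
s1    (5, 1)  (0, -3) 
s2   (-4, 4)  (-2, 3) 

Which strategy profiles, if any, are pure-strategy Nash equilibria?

(s1, t1)

(s1, t1): Ivan gets 5 ≥ -4 from s2, and Jia gets 1 ≥ -3 from t2 — Nash equilibrium.
(s1, t2): Jia prefers t1 (1 > -3) — not an equilibrium.
(s2, t1): Ivan prefers s1 (5 > -4) — not an equilibrium.
(s2, t2): Ivan prefers s1 (0 > -2); Jia prefers t1 (4 > 3) — not an equilibrium.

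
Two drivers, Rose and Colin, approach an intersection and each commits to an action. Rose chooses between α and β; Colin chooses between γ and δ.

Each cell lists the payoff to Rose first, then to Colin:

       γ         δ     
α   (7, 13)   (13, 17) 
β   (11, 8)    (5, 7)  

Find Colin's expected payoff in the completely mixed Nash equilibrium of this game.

9

First find p, the probability Rose plays α, from Colin's indifference between γ and δ: 13p + 8(1−p) = 17p + 7(1−p), giving p = 1/5.
Since Colin is indifferent in equilibrium, Colin's expected payoff equals the payoff from either column against (1/5, 4/5). Using γ: 13(1/5) + 8(4/5) = 9.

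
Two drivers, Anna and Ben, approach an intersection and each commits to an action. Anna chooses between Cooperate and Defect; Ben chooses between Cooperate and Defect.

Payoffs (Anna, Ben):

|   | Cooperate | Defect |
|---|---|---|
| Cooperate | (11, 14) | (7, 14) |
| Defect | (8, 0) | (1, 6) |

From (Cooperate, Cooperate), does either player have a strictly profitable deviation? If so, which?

Anna at (Cooperate, Cooperate) earns 11; deviating to Defect yields 8 — not better.
Ben earns 14; deviating to Defect yields 14 — not better.
Neither player can strictly improve; the profile is a Nash equilibrium.

Neither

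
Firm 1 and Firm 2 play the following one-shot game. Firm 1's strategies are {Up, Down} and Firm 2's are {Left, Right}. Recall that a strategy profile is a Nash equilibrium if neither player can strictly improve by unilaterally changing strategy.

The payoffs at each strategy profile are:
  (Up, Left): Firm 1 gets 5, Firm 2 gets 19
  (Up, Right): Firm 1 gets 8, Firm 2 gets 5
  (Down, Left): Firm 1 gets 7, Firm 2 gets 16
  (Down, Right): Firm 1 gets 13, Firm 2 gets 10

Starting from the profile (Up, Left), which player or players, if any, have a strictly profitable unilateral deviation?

Firm 1

Firm 1 at (Up, Left) earns 5; deviating to Down yields 7 — a strict improvement.
Firm 2 earns 19; deviating to Right yields 5 — not better.
Only Firm 1 has a strictly profitable deviation.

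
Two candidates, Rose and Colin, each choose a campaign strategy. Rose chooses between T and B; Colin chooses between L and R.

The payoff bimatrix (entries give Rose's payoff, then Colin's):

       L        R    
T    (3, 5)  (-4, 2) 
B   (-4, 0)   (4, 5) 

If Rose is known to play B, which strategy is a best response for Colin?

Against B, Colin earns 0 from L and 5 from R.
So R is the best response.

R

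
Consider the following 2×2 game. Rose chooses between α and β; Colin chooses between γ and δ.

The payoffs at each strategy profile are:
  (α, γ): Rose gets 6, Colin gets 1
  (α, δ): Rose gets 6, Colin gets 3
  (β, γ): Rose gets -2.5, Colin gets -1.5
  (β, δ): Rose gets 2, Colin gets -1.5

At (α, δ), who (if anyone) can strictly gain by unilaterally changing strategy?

Neither

Rose at (α, δ) earns 6; deviating to β yields 2 — not better.
Colin earns 3; deviating to γ yields 1 — not better.
Neither player can strictly improve; the profile is a Nash equilibrium.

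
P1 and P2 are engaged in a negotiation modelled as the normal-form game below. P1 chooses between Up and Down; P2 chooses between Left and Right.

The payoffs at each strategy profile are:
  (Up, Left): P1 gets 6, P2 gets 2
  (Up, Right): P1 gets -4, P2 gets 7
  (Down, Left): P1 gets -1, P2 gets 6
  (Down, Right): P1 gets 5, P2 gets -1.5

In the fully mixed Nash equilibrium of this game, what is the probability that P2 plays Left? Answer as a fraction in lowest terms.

9/16

Let q be the probability that P2 plays Left. In a completely mixed equilibrium, P1 must be indifferent between Up and Down.
P1's expected payoff from Up is 6q − 4(1−q); from Down it is −q + 5(1−q).
Setting these equal: 10q − 4 = −6q + 5, so q = 9/16.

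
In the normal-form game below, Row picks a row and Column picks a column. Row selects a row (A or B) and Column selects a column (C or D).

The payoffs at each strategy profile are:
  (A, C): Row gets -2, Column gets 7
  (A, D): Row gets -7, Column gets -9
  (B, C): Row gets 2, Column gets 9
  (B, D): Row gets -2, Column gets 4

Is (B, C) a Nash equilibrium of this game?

Yes

At (B, C), Row earns 2; switching to A would give -2, so Row has no profitable deviation.
Column earns 9; switching to D would give 4, so Column has no profitable deviation.
Neither player can gain by a unilateral deviation, so this profile is a Nash equilibrium.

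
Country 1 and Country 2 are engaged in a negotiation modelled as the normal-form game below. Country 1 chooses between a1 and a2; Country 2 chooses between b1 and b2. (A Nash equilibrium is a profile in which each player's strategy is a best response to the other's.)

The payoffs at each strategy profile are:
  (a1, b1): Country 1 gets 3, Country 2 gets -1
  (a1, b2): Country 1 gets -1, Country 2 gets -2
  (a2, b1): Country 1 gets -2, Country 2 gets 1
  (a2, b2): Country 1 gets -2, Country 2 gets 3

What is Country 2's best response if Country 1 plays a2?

Against a2, Country 2 earns 1 from b1 and 3 from b2.
So b2 is the best response.

b2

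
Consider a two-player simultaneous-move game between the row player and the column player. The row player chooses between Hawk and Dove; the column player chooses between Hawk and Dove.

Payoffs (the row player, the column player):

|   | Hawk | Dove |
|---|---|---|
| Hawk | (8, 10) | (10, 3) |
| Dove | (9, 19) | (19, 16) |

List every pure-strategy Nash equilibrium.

(Hawk, Hawk): the row player prefers Dove (9 > 8) — not an equilibrium.
(Hawk, Dove): the row player prefers Dove (19 > 10); the column player prefers Hawk (10 > 3) — not an equilibrium.
(Dove, Hawk): the row player gets 9 ≥ 8 from Hawk, and the column player gets 19 ≥ 16 from Dove — Nash equilibrium.
(Dove, Dove): the column player prefers Hawk (19 > 16) — not an equilibrium.

(Dove, Hawk)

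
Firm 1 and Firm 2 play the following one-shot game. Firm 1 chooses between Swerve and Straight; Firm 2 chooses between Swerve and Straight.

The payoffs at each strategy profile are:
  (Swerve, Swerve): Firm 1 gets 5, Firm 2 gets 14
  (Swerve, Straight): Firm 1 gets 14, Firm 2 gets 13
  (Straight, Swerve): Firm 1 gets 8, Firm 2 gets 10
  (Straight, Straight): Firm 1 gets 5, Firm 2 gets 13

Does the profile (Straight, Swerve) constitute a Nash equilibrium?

At (Straight, Swerve), Firm 1 earns 8; switching to Swerve would give 5, so Firm 1 has no profitable deviation.
Firm 2 earns 10; switching to Straight would give 13, so Firm 2 would deviate.
Since at least one player can profitably deviate, this is not a Nash equilibrium.

No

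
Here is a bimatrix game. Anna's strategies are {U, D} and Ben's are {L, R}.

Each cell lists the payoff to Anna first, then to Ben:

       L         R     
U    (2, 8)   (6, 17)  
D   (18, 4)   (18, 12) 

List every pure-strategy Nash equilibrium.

(U, L): Anna prefers D (18 > 2); Ben prefers R (17 > 8) — not an equilibrium.
(U, R): Anna prefers D (18 > 6) — not an equilibrium.
(D, L): Ben prefers R (12 > 4) — not an equilibrium.
(D, R): Anna gets 18 ≥ 6 from U, and Ben gets 12 ≥ 4 from L — Nash equilibrium.

(D, R)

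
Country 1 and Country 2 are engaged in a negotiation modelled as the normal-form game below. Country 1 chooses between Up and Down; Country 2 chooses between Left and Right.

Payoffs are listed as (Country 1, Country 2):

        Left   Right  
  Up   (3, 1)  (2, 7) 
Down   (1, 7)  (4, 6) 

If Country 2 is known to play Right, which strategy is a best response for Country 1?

Against Right, Country 1 earns 2 from Up and 4 from Down.
So Down is the best response.

Down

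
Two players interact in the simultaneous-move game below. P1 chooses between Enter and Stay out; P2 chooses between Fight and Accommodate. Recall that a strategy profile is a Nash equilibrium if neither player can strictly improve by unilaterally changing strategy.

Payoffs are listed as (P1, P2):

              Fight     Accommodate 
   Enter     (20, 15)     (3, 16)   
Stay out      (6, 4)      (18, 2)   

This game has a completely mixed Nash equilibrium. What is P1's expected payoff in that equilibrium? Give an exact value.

First find q, the probability P2 plays Fight, from P1's indifference between Enter and Stay out: 20q + 3(1−q) = 6q + 18(1−q), giving q = 15/29.
Since P1 is indifferent in equilibrium, P1's expected payoff equals the payoff from either row against (15/29, 14/29). Using Enter: 20(15/29) + 3(14/29) = 342/29.

342/29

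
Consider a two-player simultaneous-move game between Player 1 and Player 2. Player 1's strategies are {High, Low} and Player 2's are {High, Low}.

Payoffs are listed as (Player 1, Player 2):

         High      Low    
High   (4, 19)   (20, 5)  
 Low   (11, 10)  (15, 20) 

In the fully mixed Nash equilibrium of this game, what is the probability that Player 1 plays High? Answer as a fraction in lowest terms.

5/12

Let r be the probability that Player 1 plays High. In a completely mixed equilibrium, Player 2 must be indifferent between High and Low.
Player 2's expected payoff from High is 19r + 10(1−r); from Low it is 5r + 20(1−r).
Setting these equal: 9r + 10 = −15r + 20, so r = 5/12.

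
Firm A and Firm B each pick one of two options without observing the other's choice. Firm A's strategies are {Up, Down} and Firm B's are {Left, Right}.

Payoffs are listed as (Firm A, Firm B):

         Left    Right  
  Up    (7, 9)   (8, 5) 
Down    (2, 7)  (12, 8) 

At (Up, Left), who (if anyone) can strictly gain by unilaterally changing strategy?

Firm A at (Up, Left) earns 7; deviating to Down yields 2 — not better.
Firm B earns 9; deviating to Right yields 5 — not better.
Neither player can strictly improve; the profile is a Nash equilibrium.

Neither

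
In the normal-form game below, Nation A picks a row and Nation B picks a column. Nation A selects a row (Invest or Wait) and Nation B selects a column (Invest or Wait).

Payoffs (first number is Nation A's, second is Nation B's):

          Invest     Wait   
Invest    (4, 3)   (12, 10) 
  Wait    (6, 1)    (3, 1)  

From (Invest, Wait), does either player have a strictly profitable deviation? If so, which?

Nation A at (Invest, Wait) earns 12; deviating to Wait yields 3 — not better.
Nation B earns 10; deviating to Invest yields 3 — not better.
Neither player can strictly improve; the profile is a Nash equilibrium.

Neither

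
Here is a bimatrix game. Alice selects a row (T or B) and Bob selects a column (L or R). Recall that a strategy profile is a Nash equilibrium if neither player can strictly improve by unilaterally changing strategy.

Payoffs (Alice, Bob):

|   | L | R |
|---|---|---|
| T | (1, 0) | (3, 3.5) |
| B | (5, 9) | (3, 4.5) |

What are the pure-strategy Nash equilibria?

(T, R) and (B, L)

(T, L): Alice prefers B (5 > 1); Bob prefers R (3.5 > 0) — not an equilibrium.
(T, R): Alice gets 3 ≥ 3 from B, and Bob gets 3.5 ≥ 0 from L — Nash equilibrium.
(B, L): Alice gets 5 ≥ 1 from T, and Bob gets 9 ≥ 4.5 from R — Nash equilibrium.
(B, R): Bob prefers L (9 > 4.5) — not an equilibrium.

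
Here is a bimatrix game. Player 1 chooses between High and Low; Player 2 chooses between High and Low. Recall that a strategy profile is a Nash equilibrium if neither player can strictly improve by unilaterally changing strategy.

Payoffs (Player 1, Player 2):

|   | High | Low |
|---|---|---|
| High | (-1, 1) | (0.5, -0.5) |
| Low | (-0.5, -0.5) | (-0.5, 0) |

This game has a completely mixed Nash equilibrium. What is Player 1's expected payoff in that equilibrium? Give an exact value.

-1/2

First find q, the probability Player 2 plays High, from Player 1's indifference between High and Low: −q + 0.5(1−q) = −0.5q − 0.5(1−q), giving q = 2/3.
Since Player 1 is indifferent in equilibrium, Player 1's expected payoff equals the payoff from either row against (2/3, 1/3). Using High: −(2/3) + 0.5(1/3) = -1/2.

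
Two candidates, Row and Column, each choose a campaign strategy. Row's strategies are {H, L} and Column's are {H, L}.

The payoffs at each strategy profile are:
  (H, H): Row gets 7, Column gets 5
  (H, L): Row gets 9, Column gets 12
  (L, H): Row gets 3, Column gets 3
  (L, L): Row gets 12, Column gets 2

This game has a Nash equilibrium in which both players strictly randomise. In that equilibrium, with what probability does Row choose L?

7/8

Let r be the probability that Row plays H. In a completely mixed equilibrium, Column must be indifferent between H and L.
Column's expected payoff from H is 5r + 3(1−r); from L it is 12r + 2(1−r).
Setting these equal: 2r + 3 = 10r + 2, so r = 1/8.
Therefore Row plays L with probability 1 − 1/8 = 7/8.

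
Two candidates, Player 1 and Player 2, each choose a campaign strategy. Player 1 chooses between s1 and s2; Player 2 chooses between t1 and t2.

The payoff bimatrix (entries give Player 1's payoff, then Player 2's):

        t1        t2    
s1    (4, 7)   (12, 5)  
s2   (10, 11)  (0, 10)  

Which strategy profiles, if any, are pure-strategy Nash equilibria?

(s2, t1)

(s1, t1): Player 1 prefers s2 (10 > 4) — not an equilibrium.
(s1, t2): Player 2 prefers t1 (7 > 5) — not an equilibrium.
(s2, t1): Player 1 gets 10 ≥ 4 from s1, and Player 2 gets 11 ≥ 10 from t2 — Nash equilibrium.
(s2, t2): Player 1 prefers s1 (12 > 0); Player 2 prefers t1 (11 > 10) — not an equilibrium.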